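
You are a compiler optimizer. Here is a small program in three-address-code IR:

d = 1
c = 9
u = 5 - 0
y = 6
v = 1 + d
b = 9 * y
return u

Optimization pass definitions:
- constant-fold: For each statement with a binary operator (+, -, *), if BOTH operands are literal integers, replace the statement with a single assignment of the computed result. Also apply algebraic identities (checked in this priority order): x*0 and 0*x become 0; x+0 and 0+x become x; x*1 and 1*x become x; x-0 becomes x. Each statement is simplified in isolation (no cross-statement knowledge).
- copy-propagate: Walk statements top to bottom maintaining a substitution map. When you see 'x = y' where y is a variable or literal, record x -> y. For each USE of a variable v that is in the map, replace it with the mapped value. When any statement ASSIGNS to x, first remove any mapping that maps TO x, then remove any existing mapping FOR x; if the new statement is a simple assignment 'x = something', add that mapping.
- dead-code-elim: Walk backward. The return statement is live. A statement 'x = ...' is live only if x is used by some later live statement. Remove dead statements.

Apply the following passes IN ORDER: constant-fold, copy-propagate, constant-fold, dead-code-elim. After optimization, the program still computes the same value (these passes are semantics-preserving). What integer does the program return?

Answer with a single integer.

Answer: 5

Derivation:
Initial IR:
  d = 1
  c = 9
  u = 5 - 0
  y = 6
  v = 1 + d
  b = 9 * y
  return u
After constant-fold (7 stmts):
  d = 1
  c = 9
  u = 5
  y = 6
  v = 1 + d
  b = 9 * y
  return u
After copy-propagate (7 stmts):
  d = 1
  c = 9
  u = 5
  y = 6
  v = 1 + 1
  b = 9 * 6
  return 5
After constant-fold (7 stmts):
  d = 1
  c = 9
  u = 5
  y = 6
  v = 2
  b = 54
  return 5
After dead-code-elim (1 stmts):
  return 5
Evaluate:
  d = 1  =>  d = 1
  c = 9  =>  c = 9
  u = 5 - 0  =>  u = 5
  y = 6  =>  y = 6
  v = 1 + d  =>  v = 2
  b = 9 * y  =>  b = 54
  return u = 5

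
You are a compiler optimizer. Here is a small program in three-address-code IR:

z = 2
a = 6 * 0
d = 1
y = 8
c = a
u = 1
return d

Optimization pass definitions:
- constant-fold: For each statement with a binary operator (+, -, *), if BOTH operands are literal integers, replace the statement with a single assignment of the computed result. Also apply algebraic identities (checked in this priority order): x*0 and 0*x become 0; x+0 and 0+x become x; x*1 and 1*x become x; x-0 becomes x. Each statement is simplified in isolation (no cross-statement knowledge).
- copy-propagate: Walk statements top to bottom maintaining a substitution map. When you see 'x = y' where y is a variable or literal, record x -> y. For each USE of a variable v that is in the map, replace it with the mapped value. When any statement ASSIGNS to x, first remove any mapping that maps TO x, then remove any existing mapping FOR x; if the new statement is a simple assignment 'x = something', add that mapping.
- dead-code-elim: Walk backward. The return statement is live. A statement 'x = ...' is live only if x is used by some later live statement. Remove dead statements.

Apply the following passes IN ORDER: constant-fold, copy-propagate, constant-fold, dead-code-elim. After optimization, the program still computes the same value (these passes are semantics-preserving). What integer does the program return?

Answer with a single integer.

Initial IR:
  z = 2
  a = 6 * 0
  d = 1
  y = 8
  c = a
  u = 1
  return d
After constant-fold (7 stmts):
  z = 2
  a = 0
  d = 1
  y = 8
  c = a
  u = 1
  return d
After copy-propagate (7 stmts):
  z = 2
  a = 0
  d = 1
  y = 8
  c = 0
  u = 1
  return 1
After constant-fold (7 stmts):
  z = 2
  a = 0
  d = 1
  y = 8
  c = 0
  u = 1
  return 1
After dead-code-elim (1 stmts):
  return 1
Evaluate:
  z = 2  =>  z = 2
  a = 6 * 0  =>  a = 0
  d = 1  =>  d = 1
  y = 8  =>  y = 8
  c = a  =>  c = 0
  u = 1  =>  u = 1
  return d = 1

Answer: 1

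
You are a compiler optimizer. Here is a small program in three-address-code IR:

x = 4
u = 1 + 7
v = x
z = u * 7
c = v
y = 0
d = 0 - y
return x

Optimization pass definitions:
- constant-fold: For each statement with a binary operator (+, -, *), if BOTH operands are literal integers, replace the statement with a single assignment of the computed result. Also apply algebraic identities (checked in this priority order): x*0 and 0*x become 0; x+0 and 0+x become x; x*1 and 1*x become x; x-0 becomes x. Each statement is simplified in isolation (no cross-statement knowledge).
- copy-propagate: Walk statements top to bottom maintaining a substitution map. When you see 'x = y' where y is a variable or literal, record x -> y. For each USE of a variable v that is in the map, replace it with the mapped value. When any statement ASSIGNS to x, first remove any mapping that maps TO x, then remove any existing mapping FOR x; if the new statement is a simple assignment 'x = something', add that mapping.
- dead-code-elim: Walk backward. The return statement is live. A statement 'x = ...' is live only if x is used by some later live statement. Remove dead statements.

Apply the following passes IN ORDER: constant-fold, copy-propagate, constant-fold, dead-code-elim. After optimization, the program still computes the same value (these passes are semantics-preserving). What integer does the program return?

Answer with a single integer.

Initial IR:
  x = 4
  u = 1 + 7
  v = x
  z = u * 7
  c = v
  y = 0
  d = 0 - y
  return x
After constant-fold (8 stmts):
  x = 4
  u = 8
  v = x
  z = u * 7
  c = v
  y = 0
  d = 0 - y
  return x
After copy-propagate (8 stmts):
  x = 4
  u = 8
  v = 4
  z = 8 * 7
  c = 4
  y = 0
  d = 0 - 0
  return 4
After constant-fold (8 stmts):
  x = 4
  u = 8
  v = 4
  z = 56
  c = 4
  y = 0
  d = 0
  return 4
After dead-code-elim (1 stmts):
  return 4
Evaluate:
  x = 4  =>  x = 4
  u = 1 + 7  =>  u = 8
  v = x  =>  v = 4
  z = u * 7  =>  z = 56
  c = v  =>  c = 4
  y = 0  =>  y = 0
  d = 0 - y  =>  d = 0
  return x = 4

Answer: 4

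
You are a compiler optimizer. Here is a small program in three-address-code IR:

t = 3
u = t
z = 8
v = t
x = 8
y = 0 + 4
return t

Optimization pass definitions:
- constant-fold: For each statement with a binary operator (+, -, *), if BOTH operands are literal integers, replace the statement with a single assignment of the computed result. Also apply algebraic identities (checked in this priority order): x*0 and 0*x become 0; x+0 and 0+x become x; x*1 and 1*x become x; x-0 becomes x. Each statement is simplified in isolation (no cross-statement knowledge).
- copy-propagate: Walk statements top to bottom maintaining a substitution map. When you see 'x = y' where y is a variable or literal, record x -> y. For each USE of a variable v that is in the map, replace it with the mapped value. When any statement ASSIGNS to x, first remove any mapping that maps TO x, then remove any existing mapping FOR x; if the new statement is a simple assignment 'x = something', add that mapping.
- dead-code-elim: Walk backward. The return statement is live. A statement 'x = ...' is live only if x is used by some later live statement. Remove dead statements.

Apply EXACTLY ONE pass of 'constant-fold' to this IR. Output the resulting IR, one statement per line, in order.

Answer: t = 3
u = t
z = 8
v = t
x = 8
y = 4
return t

Derivation:
Applying constant-fold statement-by-statement:
  [1] t = 3  (unchanged)
  [2] u = t  (unchanged)
  [3] z = 8  (unchanged)
  [4] v = t  (unchanged)
  [5] x = 8  (unchanged)
  [6] y = 0 + 4  -> y = 4
  [7] return t  (unchanged)
Result (7 stmts):
  t = 3
  u = t
  z = 8
  v = t
  x = 8
  y = 4
  return t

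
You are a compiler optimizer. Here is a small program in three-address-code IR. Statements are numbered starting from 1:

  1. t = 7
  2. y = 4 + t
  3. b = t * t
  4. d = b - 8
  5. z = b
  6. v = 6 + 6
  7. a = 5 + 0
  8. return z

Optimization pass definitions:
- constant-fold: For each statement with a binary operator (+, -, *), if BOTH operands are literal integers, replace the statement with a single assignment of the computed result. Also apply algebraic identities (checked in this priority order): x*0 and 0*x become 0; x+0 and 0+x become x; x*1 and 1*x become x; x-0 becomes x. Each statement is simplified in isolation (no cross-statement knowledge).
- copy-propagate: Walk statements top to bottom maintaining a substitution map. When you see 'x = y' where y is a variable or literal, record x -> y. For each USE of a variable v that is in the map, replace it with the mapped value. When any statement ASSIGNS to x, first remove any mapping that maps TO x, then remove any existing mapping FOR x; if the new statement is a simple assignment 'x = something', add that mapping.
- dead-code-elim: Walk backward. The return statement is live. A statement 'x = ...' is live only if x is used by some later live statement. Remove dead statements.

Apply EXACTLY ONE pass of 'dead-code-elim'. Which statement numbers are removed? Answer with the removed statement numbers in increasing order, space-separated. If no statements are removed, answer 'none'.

Answer: 2 4 6 7

Derivation:
Backward liveness scan:
Stmt 1 't = 7': KEEP (t is live); live-in = []
Stmt 2 'y = 4 + t': DEAD (y not in live set ['t'])
Stmt 3 'b = t * t': KEEP (b is live); live-in = ['t']
Stmt 4 'd = b - 8': DEAD (d not in live set ['b'])
Stmt 5 'z = b': KEEP (z is live); live-in = ['b']
Stmt 6 'v = 6 + 6': DEAD (v not in live set ['z'])
Stmt 7 'a = 5 + 0': DEAD (a not in live set ['z'])
Stmt 8 'return z': KEEP (return); live-in = ['z']
Removed statement numbers: [2, 4, 6, 7]
Surviving IR:
  t = 7
  b = t * t
  z = b
  return z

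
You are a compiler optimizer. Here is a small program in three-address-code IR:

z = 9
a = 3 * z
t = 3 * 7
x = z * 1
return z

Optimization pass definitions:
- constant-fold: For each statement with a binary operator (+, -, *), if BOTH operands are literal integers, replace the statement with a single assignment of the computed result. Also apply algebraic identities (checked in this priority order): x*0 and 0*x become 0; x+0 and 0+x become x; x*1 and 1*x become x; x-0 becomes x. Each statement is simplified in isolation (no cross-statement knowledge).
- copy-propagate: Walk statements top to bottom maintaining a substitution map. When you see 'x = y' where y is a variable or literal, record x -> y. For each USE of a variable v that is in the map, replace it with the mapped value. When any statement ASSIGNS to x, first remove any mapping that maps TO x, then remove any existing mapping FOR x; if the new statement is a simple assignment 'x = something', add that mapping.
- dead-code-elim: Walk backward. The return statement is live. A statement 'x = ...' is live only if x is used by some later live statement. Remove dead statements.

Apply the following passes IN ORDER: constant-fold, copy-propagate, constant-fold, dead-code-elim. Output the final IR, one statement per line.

Answer: return 9

Derivation:
Initial IR:
  z = 9
  a = 3 * z
  t = 3 * 7
  x = z * 1
  return z
After constant-fold (5 stmts):
  z = 9
  a = 3 * z
  t = 21
  x = z
  return z
After copy-propagate (5 stmts):
  z = 9
  a = 3 * 9
  t = 21
  x = 9
  return 9
After constant-fold (5 stmts):
  z = 9
  a = 27
  t = 21
  x = 9
  return 9
After dead-code-elim (1 stmts):
  return 9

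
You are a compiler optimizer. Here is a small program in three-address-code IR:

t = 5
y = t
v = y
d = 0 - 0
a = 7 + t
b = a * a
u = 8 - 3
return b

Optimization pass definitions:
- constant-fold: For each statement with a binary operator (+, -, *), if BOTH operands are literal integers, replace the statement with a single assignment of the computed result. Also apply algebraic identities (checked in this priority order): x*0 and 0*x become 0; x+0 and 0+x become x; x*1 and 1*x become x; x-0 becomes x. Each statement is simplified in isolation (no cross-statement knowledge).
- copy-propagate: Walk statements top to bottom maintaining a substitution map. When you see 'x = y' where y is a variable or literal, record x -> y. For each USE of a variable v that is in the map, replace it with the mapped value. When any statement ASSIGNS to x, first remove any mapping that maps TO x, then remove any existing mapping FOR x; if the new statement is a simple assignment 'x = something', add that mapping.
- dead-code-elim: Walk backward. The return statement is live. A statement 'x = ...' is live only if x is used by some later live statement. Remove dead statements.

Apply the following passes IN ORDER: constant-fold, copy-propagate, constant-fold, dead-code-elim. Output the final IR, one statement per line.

Initial IR:
  t = 5
  y = t
  v = y
  d = 0 - 0
  a = 7 + t
  b = a * a
  u = 8 - 3
  return b
After constant-fold (8 stmts):
  t = 5
  y = t
  v = y
  d = 0
  a = 7 + t
  b = a * a
  u = 5
  return b
After copy-propagate (8 stmts):
  t = 5
  y = 5
  v = 5
  d = 0
  a = 7 + 5
  b = a * a
  u = 5
  return b
After constant-fold (8 stmts):
  t = 5
  y = 5
  v = 5
  d = 0
  a = 12
  b = a * a
  u = 5
  return b
After dead-code-elim (3 stmts):
  a = 12
  b = a * a
  return b

Answer: a = 12
b = a * a
return b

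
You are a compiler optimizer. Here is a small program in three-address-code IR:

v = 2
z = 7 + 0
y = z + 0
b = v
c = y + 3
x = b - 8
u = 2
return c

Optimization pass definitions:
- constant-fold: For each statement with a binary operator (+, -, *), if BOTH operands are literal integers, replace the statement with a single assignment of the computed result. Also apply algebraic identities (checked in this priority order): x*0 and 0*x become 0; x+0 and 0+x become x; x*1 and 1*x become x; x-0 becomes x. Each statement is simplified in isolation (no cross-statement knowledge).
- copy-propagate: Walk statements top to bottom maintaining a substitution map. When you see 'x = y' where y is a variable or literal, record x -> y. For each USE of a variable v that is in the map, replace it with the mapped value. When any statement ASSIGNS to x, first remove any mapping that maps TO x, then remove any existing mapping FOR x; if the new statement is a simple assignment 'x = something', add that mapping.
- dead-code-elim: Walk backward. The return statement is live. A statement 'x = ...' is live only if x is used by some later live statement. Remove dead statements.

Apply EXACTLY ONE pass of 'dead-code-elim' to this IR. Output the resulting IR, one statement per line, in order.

Applying dead-code-elim statement-by-statement:
  [8] return c  -> KEEP (return); live=['c']
  [7] u = 2  -> DEAD (u not live)
  [6] x = b - 8  -> DEAD (x not live)
  [5] c = y + 3  -> KEEP; live=['y']
  [4] b = v  -> DEAD (b not live)
  [3] y = z + 0  -> KEEP; live=['z']
  [2] z = 7 + 0  -> KEEP; live=[]
  [1] v = 2  -> DEAD (v not live)
Result (4 stmts):
  z = 7 + 0
  y = z + 0
  c = y + 3
  return c

Answer: z = 7 + 0
y = z + 0
c = y + 3
return c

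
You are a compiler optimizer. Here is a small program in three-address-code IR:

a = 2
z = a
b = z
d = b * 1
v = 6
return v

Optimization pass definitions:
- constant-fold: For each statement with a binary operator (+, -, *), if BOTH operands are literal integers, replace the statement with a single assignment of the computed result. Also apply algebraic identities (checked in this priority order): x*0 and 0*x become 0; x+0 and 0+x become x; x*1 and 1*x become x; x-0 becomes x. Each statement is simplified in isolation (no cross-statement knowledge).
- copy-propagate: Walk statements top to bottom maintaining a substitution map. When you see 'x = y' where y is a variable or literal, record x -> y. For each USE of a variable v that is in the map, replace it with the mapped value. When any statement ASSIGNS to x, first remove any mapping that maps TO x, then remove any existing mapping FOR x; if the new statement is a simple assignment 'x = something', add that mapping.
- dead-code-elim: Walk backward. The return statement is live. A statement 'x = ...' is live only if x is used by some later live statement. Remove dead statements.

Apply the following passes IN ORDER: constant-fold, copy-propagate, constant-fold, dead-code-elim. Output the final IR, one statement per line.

Initial IR:
  a = 2
  z = a
  b = z
  d = b * 1
  v = 6
  return v
After constant-fold (6 stmts):
  a = 2
  z = a
  b = z
  d = b
  v = 6
  return v
After copy-propagate (6 stmts):
  a = 2
  z = 2
  b = 2
  d = 2
  v = 6
  return 6
After constant-fold (6 stmts):
  a = 2
  z = 2
  b = 2
  d = 2
  v = 6
  return 6
After dead-code-elim (1 stmts):
  return 6

Answer: return 6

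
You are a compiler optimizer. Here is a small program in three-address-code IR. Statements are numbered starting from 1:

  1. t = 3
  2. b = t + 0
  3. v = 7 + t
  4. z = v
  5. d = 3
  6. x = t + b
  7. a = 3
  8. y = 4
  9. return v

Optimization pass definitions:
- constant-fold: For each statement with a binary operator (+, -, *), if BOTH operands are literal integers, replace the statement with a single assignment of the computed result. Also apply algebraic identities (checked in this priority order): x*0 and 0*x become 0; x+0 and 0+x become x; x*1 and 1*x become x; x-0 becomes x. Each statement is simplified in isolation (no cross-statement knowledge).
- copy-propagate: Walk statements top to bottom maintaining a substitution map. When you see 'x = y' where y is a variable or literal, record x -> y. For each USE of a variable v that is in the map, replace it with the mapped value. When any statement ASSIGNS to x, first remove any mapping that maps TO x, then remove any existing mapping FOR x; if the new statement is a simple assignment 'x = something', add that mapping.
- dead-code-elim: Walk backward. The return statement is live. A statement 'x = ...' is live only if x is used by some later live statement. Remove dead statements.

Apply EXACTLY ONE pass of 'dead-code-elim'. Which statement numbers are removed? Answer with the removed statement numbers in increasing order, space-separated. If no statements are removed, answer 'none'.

Backward liveness scan:
Stmt 1 't = 3': KEEP (t is live); live-in = []
Stmt 2 'b = t + 0': DEAD (b not in live set ['t'])
Stmt 3 'v = 7 + t': KEEP (v is live); live-in = ['t']
Stmt 4 'z = v': DEAD (z not in live set ['v'])
Stmt 5 'd = 3': DEAD (d not in live set ['v'])
Stmt 6 'x = t + b': DEAD (x not in live set ['v'])
Stmt 7 'a = 3': DEAD (a not in live set ['v'])
Stmt 8 'y = 4': DEAD (y not in live set ['v'])
Stmt 9 'return v': KEEP (return); live-in = ['v']
Removed statement numbers: [2, 4, 5, 6, 7, 8]
Surviving IR:
  t = 3
  v = 7 + t
  return v

Answer: 2 4 5 6 7 8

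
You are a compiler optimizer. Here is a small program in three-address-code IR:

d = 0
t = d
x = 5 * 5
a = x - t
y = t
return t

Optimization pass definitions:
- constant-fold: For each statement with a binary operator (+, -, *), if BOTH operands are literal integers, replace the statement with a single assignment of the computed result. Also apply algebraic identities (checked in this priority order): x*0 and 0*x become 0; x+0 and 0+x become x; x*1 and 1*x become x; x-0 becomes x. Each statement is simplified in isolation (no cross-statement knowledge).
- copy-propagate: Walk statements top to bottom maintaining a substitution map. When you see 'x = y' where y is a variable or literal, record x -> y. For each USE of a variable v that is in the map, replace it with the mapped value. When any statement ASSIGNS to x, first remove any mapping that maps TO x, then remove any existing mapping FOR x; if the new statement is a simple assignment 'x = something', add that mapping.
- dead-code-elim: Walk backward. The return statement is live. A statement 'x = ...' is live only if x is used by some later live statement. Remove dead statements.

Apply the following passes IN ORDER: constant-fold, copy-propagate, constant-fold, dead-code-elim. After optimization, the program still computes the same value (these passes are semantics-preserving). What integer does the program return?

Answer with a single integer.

Initial IR:
  d = 0
  t = d
  x = 5 * 5
  a = x - t
  y = t
  return t
After constant-fold (6 stmts):
  d = 0
  t = d
  x = 25
  a = x - t
  y = t
  return t
After copy-propagate (6 stmts):
  d = 0
  t = 0
  x = 25
  a = 25 - 0
  y = 0
  return 0
After constant-fold (6 stmts):
  d = 0
  t = 0
  x = 25
  a = 25
  y = 0
  return 0
After dead-code-elim (1 stmts):
  return 0
Evaluate:
  d = 0  =>  d = 0
  t = d  =>  t = 0
  x = 5 * 5  =>  x = 25
  a = x - t  =>  a = 25
  y = t  =>  y = 0
  return t = 0

Answer: 0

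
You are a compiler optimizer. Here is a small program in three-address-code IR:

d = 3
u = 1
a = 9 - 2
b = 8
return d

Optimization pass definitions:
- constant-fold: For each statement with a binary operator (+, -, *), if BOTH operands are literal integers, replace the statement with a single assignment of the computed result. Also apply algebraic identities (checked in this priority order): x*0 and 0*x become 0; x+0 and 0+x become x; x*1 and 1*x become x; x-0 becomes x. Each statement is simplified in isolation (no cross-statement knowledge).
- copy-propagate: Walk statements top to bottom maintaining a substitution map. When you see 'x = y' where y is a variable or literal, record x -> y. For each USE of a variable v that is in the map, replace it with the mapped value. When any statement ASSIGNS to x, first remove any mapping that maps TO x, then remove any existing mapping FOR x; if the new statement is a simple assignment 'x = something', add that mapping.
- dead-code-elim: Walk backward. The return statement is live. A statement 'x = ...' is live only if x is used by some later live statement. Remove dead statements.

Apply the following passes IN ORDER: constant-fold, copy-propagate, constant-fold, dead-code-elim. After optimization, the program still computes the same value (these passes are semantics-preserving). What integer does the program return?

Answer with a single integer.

Initial IR:
  d = 3
  u = 1
  a = 9 - 2
  b = 8
  return d
After constant-fold (5 stmts):
  d = 3
  u = 1
  a = 7
  b = 8
  return d
After copy-propagate (5 stmts):
  d = 3
  u = 1
  a = 7
  b = 8
  return 3
After constant-fold (5 stmts):
  d = 3
  u = 1
  a = 7
  b = 8
  return 3
After dead-code-elim (1 stmts):
  return 3
Evaluate:
  d = 3  =>  d = 3
  u = 1  =>  u = 1
  a = 9 - 2  =>  a = 7
  b = 8  =>  b = 8
  return d = 3

Answer: 3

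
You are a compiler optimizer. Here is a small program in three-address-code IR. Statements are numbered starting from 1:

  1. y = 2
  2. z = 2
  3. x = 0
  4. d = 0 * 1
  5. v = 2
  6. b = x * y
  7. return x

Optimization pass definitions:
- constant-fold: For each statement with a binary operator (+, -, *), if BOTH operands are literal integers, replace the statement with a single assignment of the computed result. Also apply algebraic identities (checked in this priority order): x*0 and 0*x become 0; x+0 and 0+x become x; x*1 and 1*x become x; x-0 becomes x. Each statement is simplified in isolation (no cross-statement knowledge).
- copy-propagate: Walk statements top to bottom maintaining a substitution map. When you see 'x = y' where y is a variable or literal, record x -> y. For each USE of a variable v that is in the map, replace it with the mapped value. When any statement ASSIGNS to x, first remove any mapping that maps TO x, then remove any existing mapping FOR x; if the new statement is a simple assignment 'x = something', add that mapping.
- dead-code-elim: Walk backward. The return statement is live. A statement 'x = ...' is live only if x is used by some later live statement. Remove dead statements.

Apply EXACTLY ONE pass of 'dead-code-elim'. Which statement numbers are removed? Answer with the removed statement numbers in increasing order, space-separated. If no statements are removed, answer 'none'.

Answer: 1 2 4 5 6

Derivation:
Backward liveness scan:
Stmt 1 'y = 2': DEAD (y not in live set [])
Stmt 2 'z = 2': DEAD (z not in live set [])
Stmt 3 'x = 0': KEEP (x is live); live-in = []
Stmt 4 'd = 0 * 1': DEAD (d not in live set ['x'])
Stmt 5 'v = 2': DEAD (v not in live set ['x'])
Stmt 6 'b = x * y': DEAD (b not in live set ['x'])
Stmt 7 'return x': KEEP (return); live-in = ['x']
Removed statement numbers: [1, 2, 4, 5, 6]
Surviving IR:
  x = 0
  return x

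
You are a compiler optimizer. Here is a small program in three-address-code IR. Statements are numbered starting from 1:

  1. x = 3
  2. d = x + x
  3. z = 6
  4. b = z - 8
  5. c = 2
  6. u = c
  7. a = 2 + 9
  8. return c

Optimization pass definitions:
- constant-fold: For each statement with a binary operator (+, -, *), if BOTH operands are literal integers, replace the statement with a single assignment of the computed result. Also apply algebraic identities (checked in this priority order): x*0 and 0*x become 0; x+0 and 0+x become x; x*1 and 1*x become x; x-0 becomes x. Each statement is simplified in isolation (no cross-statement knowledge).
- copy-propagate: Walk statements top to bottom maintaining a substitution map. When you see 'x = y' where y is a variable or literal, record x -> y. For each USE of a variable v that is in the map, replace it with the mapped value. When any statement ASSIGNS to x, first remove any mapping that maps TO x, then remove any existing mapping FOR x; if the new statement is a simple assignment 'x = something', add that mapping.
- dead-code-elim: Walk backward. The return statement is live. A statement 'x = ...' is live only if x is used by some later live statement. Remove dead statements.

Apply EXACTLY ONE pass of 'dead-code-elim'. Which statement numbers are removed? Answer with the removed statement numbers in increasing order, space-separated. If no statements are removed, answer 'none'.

Answer: 1 2 3 4 6 7

Derivation:
Backward liveness scan:
Stmt 1 'x = 3': DEAD (x not in live set [])
Stmt 2 'd = x + x': DEAD (d not in live set [])
Stmt 3 'z = 6': DEAD (z not in live set [])
Stmt 4 'b = z - 8': DEAD (b not in live set [])
Stmt 5 'c = 2': KEEP (c is live); live-in = []
Stmt 6 'u = c': DEAD (u not in live set ['c'])
Stmt 7 'a = 2 + 9': DEAD (a not in live set ['c'])
Stmt 8 'return c': KEEP (return); live-in = ['c']
Removed statement numbers: [1, 2, 3, 4, 6, 7]
Surviving IR:
  c = 2
  return c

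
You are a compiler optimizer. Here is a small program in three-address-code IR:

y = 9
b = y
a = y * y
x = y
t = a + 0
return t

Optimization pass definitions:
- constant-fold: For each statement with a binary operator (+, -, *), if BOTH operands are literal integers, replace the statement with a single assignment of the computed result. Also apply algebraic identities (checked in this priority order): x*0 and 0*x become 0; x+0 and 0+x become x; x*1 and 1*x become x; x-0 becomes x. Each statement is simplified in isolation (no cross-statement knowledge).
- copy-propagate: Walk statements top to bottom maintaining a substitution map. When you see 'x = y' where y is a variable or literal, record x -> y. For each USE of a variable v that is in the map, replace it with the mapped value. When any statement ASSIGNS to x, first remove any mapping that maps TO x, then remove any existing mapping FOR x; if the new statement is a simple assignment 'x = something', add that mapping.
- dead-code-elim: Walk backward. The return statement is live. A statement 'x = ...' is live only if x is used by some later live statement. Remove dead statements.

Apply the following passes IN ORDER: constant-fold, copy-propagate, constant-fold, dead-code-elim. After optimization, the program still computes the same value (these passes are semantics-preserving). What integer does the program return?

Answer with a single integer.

Initial IR:
  y = 9
  b = y
  a = y * y
  x = y
  t = a + 0
  return t
After constant-fold (6 stmts):
  y = 9
  b = y
  a = y * y
  x = y
  t = a
  return t
After copy-propagate (6 stmts):
  y = 9
  b = 9
  a = 9 * 9
  x = 9
  t = a
  return a
After constant-fold (6 stmts):
  y = 9
  b = 9
  a = 81
  x = 9
  t = a
  return a
After dead-code-elim (2 stmts):
  a = 81
  return a
Evaluate:
  y = 9  =>  y = 9
  b = y  =>  b = 9
  a = y * y  =>  a = 81
  x = y  =>  x = 9
  t = a + 0  =>  t = 81
  return t = 81

Answer: 81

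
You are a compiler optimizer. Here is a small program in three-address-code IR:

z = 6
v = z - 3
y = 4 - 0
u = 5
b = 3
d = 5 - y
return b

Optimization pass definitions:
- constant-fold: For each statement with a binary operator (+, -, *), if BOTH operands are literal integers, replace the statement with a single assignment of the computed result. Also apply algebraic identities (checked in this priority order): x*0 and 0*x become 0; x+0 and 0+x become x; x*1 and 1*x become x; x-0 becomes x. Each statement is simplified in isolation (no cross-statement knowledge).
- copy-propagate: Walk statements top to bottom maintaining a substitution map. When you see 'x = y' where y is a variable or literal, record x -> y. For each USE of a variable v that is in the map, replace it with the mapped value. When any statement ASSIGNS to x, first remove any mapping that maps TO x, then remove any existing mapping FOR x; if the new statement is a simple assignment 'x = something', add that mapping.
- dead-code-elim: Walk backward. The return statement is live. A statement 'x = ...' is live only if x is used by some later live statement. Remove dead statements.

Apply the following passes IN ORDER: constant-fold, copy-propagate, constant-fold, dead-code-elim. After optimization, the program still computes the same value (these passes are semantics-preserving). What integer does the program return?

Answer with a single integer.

Answer: 3

Derivation:
Initial IR:
  z = 6
  v = z - 3
  y = 4 - 0
  u = 5
  b = 3
  d = 5 - y
  return b
After constant-fold (7 stmts):
  z = 6
  v = z - 3
  y = 4
  u = 5
  b = 3
  d = 5 - y
  return b
After copy-propagate (7 stmts):
  z = 6
  v = 6 - 3
  y = 4
  u = 5
  b = 3
  d = 5 - 4
  return 3
After constant-fold (7 stmts):
  z = 6
  v = 3
  y = 4
  u = 5
  b = 3
  d = 1
  return 3
After dead-code-elim (1 stmts):
  return 3
Evaluate:
  z = 6  =>  z = 6
  v = z - 3  =>  v = 3
  y = 4 - 0  =>  y = 4
  u = 5  =>  u = 5
  b = 3  =>  b = 3
  d = 5 - y  =>  d = 1
  return b = 3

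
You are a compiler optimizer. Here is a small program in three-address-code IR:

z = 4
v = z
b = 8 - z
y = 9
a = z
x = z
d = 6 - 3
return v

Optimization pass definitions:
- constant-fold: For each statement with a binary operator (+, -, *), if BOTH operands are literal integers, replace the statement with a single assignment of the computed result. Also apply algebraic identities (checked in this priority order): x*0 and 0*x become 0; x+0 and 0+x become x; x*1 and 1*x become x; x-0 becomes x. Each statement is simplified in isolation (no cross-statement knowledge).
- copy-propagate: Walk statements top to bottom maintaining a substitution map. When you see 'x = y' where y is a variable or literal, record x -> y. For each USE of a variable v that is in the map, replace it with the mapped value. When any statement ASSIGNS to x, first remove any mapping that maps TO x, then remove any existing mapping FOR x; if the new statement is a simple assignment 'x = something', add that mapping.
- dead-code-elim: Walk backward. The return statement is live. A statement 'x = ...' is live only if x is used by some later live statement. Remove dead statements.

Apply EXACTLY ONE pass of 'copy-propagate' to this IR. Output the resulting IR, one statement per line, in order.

Answer: z = 4
v = 4
b = 8 - 4
y = 9
a = 4
x = 4
d = 6 - 3
return 4

Derivation:
Applying copy-propagate statement-by-statement:
  [1] z = 4  (unchanged)
  [2] v = z  -> v = 4
  [3] b = 8 - z  -> b = 8 - 4
  [4] y = 9  (unchanged)
  [5] a = z  -> a = 4
  [6] x = z  -> x = 4
  [7] d = 6 - 3  (unchanged)
  [8] return v  -> return 4
Result (8 stmts):
  z = 4
  v = 4
  b = 8 - 4
  y = 9
  a = 4
  x = 4
  d = 6 - 3
  return 4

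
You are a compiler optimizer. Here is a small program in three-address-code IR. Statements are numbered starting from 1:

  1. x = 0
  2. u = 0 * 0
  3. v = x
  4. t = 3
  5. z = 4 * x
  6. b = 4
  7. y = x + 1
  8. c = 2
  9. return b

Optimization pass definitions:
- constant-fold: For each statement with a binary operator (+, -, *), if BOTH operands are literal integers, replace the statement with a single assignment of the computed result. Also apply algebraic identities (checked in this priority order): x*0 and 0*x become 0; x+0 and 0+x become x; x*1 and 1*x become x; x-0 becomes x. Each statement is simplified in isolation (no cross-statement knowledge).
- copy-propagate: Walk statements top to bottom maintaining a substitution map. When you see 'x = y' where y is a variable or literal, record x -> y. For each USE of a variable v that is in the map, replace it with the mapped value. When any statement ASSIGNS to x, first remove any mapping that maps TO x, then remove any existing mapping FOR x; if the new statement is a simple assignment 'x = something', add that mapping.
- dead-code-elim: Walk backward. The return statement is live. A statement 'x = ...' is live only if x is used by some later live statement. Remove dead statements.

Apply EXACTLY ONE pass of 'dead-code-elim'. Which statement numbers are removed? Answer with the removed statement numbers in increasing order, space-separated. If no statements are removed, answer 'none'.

Backward liveness scan:
Stmt 1 'x = 0': DEAD (x not in live set [])
Stmt 2 'u = 0 * 0': DEAD (u not in live set [])
Stmt 3 'v = x': DEAD (v not in live set [])
Stmt 4 't = 3': DEAD (t not in live set [])
Stmt 5 'z = 4 * x': DEAD (z not in live set [])
Stmt 6 'b = 4': KEEP (b is live); live-in = []
Stmt 7 'y = x + 1': DEAD (y not in live set ['b'])
Stmt 8 'c = 2': DEAD (c not in live set ['b'])
Stmt 9 'return b': KEEP (return); live-in = ['b']
Removed statement numbers: [1, 2, 3, 4, 5, 7, 8]
Surviving IR:
  b = 4
  return b

Answer: 1 2 3 4 5 7 8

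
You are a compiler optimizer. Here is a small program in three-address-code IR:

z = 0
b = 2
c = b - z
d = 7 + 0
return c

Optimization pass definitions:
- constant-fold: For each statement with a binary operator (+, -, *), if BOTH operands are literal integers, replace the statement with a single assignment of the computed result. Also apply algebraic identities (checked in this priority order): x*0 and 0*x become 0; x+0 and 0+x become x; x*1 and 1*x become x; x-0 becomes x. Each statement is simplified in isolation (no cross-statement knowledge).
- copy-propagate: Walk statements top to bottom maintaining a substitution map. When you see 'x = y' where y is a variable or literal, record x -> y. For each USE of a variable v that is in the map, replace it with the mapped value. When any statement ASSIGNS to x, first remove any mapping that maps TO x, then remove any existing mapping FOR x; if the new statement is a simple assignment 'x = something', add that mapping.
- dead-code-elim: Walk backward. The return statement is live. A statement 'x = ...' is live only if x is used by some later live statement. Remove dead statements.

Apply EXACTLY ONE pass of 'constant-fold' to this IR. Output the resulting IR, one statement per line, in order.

Applying constant-fold statement-by-statement:
  [1] z = 0  (unchanged)
  [2] b = 2  (unchanged)
  [3] c = b - z  (unchanged)
  [4] d = 7 + 0  -> d = 7
  [5] return c  (unchanged)
Result (5 stmts):
  z = 0
  b = 2
  c = b - z
  d = 7
  return c

Answer: z = 0
b = 2
c = b - z
d = 7
return c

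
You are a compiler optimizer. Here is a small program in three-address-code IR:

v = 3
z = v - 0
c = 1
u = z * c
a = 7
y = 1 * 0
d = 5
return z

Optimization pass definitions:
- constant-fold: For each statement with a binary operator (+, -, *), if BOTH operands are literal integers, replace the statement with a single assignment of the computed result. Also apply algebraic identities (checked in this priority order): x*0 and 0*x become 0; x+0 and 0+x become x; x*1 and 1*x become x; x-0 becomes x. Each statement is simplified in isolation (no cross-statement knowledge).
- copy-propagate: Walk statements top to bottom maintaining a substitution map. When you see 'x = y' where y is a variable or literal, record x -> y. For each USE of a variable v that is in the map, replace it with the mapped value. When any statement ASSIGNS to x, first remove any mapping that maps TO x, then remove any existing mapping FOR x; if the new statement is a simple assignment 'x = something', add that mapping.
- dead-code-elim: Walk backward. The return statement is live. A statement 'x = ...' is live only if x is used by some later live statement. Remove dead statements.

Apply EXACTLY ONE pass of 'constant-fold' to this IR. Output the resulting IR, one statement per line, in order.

Applying constant-fold statement-by-statement:
  [1] v = 3  (unchanged)
  [2] z = v - 0  -> z = v
  [3] c = 1  (unchanged)
  [4] u = z * c  (unchanged)
  [5] a = 7  (unchanged)
  [6] y = 1 * 0  -> y = 0
  [7] d = 5  (unchanged)
  [8] return z  (unchanged)
Result (8 stmts):
  v = 3
  z = v
  c = 1
  u = z * c
  a = 7
  y = 0
  d = 5
  return z

Answer: v = 3
z = v
c = 1
u = z * c
a = 7
y = 0
d = 5
return z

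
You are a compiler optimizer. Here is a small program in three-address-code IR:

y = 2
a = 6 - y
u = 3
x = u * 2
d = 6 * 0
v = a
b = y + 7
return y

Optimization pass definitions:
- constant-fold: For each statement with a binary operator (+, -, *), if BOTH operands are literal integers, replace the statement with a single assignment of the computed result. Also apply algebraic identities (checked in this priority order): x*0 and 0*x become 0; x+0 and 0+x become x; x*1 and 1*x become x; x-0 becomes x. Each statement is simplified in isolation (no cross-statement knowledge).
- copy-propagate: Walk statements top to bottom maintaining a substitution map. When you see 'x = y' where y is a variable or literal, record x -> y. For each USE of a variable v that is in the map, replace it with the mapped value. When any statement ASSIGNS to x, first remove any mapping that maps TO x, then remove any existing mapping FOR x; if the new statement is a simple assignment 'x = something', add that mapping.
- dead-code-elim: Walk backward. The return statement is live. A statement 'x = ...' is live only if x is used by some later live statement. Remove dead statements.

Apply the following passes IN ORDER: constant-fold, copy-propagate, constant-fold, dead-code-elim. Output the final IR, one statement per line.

Initial IR:
  y = 2
  a = 6 - y
  u = 3
  x = u * 2
  d = 6 * 0
  v = a
  b = y + 7
  return y
After constant-fold (8 stmts):
  y = 2
  a = 6 - y
  u = 3
  x = u * 2
  d = 0
  v = a
  b = y + 7
  return y
After copy-propagate (8 stmts):
  y = 2
  a = 6 - 2
  u = 3
  x = 3 * 2
  d = 0
  v = a
  b = 2 + 7
  return 2
After constant-fold (8 stmts):
  y = 2
  a = 4
  u = 3
  x = 6
  d = 0
  v = a
  b = 9
  return 2
After dead-code-elim (1 stmts):
  return 2

Answer: return 2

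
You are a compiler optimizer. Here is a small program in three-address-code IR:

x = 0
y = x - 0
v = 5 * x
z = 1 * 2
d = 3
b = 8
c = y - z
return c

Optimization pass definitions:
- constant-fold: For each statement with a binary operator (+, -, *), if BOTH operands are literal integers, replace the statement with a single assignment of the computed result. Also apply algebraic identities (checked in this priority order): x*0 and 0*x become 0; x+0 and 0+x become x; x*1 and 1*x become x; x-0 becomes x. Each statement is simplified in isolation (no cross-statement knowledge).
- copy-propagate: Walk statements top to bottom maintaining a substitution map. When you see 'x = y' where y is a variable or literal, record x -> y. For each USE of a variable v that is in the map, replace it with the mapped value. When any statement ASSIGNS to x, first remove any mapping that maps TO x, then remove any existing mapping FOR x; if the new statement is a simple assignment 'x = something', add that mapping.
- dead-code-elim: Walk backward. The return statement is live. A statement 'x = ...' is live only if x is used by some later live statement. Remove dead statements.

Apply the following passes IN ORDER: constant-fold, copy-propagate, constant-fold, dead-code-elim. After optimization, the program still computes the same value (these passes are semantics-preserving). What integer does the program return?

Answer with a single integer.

Initial IR:
  x = 0
  y = x - 0
  v = 5 * x
  z = 1 * 2
  d = 3
  b = 8
  c = y - z
  return c
After constant-fold (8 stmts):
  x = 0
  y = x
  v = 5 * x
  z = 2
  d = 3
  b = 8
  c = y - z
  return c
After copy-propagate (8 stmts):
  x = 0
  y = 0
  v = 5 * 0
  z = 2
  d = 3
  b = 8
  c = 0 - 2
  return c
After constant-fold (8 stmts):
  x = 0
  y = 0
  v = 0
  z = 2
  d = 3
  b = 8
  c = -2
  return c
After dead-code-elim (2 stmts):
  c = -2
  return c
Evaluate:
  x = 0  =>  x = 0
  y = x - 0  =>  y = 0
  v = 5 * x  =>  v = 0
  z = 1 * 2  =>  z = 2
  d = 3  =>  d = 3
  b = 8  =>  b = 8
  c = y - z  =>  c = -2
  return c = -2

Answer: -2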